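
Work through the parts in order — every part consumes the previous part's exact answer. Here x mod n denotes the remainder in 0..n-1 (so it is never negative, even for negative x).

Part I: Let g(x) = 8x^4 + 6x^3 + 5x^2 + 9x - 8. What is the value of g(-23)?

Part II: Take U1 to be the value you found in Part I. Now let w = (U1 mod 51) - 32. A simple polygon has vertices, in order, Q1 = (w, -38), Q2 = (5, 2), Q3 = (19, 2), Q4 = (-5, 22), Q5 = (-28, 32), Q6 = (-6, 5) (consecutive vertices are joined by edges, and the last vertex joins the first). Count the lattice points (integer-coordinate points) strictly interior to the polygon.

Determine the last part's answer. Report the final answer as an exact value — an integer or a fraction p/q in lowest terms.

635

Part I: 8*(-23)^4 + 6*(-23)^3 + 5*(-23)^2 + 9*(-23)^1 - 8 = (2238728) + (-73002) + (2645) + (-207) + (-8) = 2168156; answer 2168156
Part II: U1 = 2168156; w = 12; cross terms: (12*2 - 5*-38)=214, (5*2 - 19*2)=-28, (19*22 - -5*2)=428, (-5*32 - -28*22)=456, (-28*5 - -6*32)=52, (-6*-38 - 12*5)=168; twice the area = |1290| = 1290; area = 645; boundary points = 1 + 14 + 4 + 1 + 1 + 1 = 22; strictly interior points = area - boundary/2 + 1 = 635; answer 635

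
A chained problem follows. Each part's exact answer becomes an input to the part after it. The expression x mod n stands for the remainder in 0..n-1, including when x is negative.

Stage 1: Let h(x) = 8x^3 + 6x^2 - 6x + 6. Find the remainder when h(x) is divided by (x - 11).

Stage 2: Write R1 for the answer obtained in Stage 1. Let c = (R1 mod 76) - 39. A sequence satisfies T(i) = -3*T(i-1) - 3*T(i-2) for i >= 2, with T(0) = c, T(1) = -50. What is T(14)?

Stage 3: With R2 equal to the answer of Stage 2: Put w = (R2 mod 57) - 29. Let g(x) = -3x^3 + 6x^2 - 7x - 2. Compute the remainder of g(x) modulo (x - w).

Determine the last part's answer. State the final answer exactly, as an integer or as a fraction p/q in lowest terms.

60

Stage 1: remainder = value at the root: 8*(11)^3 + 6*(11)^2 - 6*(11)^1 + 6 = (10648) + (726) + (-66) + (6) = 11314; answer 11314
Stage 2: R1 = 11314; c = 27; T(2) = -3*(-50) - 3*(27) = 69; iterating: T(2)=69, T(3)=-57, T(4)=-36, T(5)=279, T(6)=-729, T(7)=1350, T(8)=-1863, T(9)=1539, T(10)=972, T(11)=-7533, T(12)=19683, T(13)=-36450, T(14)=50301; answer 50301
Stage 3: R2 = 50301; w = -2; remainder = value at the root: -3*(-2)^3 + 6*(-2)^2 - 7*(-2)^1 - 2 = (24) + (24) + (14) + (-2) = 60; answer 60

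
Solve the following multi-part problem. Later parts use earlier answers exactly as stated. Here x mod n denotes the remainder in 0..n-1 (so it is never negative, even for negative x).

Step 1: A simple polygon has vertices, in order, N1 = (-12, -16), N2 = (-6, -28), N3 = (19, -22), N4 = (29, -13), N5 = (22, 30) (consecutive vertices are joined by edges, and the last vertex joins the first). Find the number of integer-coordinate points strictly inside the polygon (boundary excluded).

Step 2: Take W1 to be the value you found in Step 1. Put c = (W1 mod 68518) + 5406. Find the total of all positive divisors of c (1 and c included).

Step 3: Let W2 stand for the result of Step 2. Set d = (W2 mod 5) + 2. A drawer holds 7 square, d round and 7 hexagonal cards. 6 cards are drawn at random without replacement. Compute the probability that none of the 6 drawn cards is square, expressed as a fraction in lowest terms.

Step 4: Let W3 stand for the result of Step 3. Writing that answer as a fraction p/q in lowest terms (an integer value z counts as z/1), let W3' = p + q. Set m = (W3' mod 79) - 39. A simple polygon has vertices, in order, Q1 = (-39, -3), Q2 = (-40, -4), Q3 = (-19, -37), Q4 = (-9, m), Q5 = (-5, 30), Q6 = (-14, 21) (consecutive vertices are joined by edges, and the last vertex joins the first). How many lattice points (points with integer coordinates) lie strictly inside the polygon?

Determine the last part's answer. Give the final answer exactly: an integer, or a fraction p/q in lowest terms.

Step 1: cross terms: (-12*-28 - -6*-16)=240, (-6*-22 - 19*-28)=664, (19*-13 - 29*-22)=391, (29*30 - 22*-13)=1156, (22*-16 - -12*30)=8; twice the area = |2459| = 2459; area = 2459/2; boundary points = 6 + 1 + 1 + 1 + 2 = 11; strictly interior points = area - boundary/2 + 1 = 1225; answer 1225
Step 2: W1 = 1225; c = 6631; 6631 = 19 * 349; sigma = (1 + 19) * (1 + 349) = 20 * 350 = 7000; answer 7000
Step 3: W2 = 7000; d = 2; total draws C(16,6) = 8008; favorable C(9,6) = 84; P = 3/286; answer 3/286
Step 4: W3 = 3/286; threaded value p + q = 289; m = 13; cross terms: (-39*-4 - -40*-3)=36, (-40*-37 - -19*-4)=1404, (-19*13 - -9*-37)=-580, (-9*30 - -5*13)=-205, (-5*21 - -14*30)=315, (-14*-3 - -39*21)=861; twice the area = |1831| = 1831; area = 1831/2; boundary points = 1 + 3 + 10 + 1 + 9 + 1 = 25; strictly interior points = area - boundary/2 + 1 = 904; answer 904

904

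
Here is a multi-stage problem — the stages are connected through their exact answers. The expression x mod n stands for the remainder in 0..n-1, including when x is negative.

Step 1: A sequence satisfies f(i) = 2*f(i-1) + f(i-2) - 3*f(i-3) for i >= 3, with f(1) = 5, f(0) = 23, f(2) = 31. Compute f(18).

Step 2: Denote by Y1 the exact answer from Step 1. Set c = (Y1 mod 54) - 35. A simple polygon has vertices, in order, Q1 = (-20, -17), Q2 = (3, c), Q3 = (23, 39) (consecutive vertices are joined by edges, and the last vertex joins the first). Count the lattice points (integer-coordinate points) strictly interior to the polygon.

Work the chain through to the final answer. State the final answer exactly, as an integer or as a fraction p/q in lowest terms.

86

Step 1: f(3) = 2*(31) + 1*(5) - 3*(23) = -2; iterating: f(3)=-2, f(4)=12, f(5)=-71, f(6)=-124, f(7)=-355, f(8)=-621, f(9)=-1225, f(10)=-2006, f(11)=-3374, f(12)=-5079, f(13)=-7514, f(14)=-9985, f(15)=-12247, f(16)=-11937, f(17)=-6166, f(18)=12472; answer 12472
Step 2: Y1 = 12472; c = 17; cross terms: (-20*17 - 3*-17)=-289, (3*39 - 23*17)=-274, (23*-17 - -20*39)=389; twice the area = |-174| = 174; area = 87; boundary points = 1 + 2 + 1 = 4; strictly interior points = area - boundary/2 + 1 = 86; answer 86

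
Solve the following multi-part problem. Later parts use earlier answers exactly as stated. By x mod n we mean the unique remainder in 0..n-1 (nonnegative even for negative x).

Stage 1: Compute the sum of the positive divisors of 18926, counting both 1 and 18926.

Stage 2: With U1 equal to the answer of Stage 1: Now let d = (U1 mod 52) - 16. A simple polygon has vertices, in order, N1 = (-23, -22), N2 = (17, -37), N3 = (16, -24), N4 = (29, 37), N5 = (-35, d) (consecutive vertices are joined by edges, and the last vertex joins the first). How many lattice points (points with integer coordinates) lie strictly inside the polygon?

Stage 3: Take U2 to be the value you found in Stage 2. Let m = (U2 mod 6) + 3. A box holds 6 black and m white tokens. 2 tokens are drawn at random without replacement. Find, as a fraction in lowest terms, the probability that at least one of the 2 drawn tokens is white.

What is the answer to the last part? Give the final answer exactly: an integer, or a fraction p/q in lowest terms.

Stage 1: 18926 = 2 * 9463; sigma = (1 + 2) * (1 + 9463) = 3 * 9464 = 28392; answer 28392
Stage 2: U1 = 28392; d = -16; cross terms: (-23*-37 - 17*-22)=1225, (17*-24 - 16*-37)=184, (16*37 - 29*-24)=1288, (29*-16 - -35*37)=831, (-35*-22 - -23*-16)=402; twice the area = |3930| = 3930; area = 1965; boundary points = 5 + 1 + 1 + 1 + 6 = 14; strictly interior points = area - boundary/2 + 1 = 1959; answer 1959
Stage 3: U2 = 1959; m = 6; total draws C(12,2) = 66; complement C(6,2) = 15; favorable 66 - 15 = 51; P = 17/22; answer 17/22

17/22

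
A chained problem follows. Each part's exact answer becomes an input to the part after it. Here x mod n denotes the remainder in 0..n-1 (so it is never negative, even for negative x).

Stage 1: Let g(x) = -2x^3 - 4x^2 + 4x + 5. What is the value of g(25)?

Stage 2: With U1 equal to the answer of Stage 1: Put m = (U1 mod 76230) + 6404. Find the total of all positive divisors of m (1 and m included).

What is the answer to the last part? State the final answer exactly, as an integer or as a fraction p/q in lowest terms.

48990

Stage 1: -2*(25)^3 - 4*(25)^2 + 4*(25)^1 + 5 = (-31250) + (-2500) + (100) + (5) = -33645; answer -33645
Stage 2: U1 = -33645; m = 48989; 48989 is prime, so its only divisors are 1 and 48989; sigma = 1 + 48989 = 48990; answer 48990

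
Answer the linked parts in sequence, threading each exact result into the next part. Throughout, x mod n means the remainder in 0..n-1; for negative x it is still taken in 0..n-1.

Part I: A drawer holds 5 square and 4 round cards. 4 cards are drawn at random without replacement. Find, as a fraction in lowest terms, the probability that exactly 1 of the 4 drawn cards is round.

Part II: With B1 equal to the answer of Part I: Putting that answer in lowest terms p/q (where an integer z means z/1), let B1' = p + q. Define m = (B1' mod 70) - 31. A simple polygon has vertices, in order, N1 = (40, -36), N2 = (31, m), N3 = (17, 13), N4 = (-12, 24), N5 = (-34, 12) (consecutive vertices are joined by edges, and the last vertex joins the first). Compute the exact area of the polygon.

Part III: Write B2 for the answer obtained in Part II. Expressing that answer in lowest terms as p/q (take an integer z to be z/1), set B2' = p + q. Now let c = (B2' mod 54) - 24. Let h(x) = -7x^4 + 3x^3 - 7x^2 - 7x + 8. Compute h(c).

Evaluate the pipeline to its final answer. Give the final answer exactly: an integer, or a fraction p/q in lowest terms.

-365962

Part I: total draws C(9,4) = 126; favorable C(4,1)*C(5,3) = 40; P = 20/63; answer 20/63
Part II: B1 = 20/63; threaded value p + q = 83; m = -18; cross terms: (40*-18 - 31*-36)=396, (31*13 - 17*-18)=709, (17*24 - -12*13)=564, (-12*12 - -34*24)=672, (-34*-36 - 40*12)=744; twice the area = |3085| = 3085; area = 3085/2; answer 3085/2
Part III: B2 = 3085/2; threaded value p + q = 3087; c = -15; -7*(-15)^4 + 3*(-15)^3 - 7*(-15)^2 - 7*(-15)^1 + 8 = (-354375) + (-10125) + (-1575) + (105) + (8) = -365962; answer -365962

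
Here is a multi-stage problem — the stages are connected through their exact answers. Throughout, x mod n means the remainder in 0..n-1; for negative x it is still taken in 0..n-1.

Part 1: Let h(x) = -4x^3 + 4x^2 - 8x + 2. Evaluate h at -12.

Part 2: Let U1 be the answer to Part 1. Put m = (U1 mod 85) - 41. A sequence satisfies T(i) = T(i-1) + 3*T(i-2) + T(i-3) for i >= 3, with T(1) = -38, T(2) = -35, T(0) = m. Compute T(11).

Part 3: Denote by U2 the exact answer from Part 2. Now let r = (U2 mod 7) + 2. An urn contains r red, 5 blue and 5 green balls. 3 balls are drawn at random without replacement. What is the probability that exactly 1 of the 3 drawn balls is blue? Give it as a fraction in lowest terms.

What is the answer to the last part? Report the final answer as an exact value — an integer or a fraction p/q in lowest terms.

Part 1: -4*(-12)^3 + 4*(-12)^2 - 8*(-12)^1 + 2 = (6912) + (576) + (96) + (2) = 7586; answer 7586
Part 2: U1 = 7586; m = -20; T(3) = 1*(-35) + 3*(-38) + 1*(-20) = -169; iterating: T(3)=-169, T(4)=-312, T(5)=-854, T(6)=-1959, T(7)=-4833, T(8)=-11564, T(9)=-28022, T(10)=-67547, T(11)=-163177; answer -163177
Part 3: U2 = -163177; r = 2; total draws C(12,3) = 220; favorable C(5,1)*C(7,2) = 105; P = 21/44; answer 21/44

21/44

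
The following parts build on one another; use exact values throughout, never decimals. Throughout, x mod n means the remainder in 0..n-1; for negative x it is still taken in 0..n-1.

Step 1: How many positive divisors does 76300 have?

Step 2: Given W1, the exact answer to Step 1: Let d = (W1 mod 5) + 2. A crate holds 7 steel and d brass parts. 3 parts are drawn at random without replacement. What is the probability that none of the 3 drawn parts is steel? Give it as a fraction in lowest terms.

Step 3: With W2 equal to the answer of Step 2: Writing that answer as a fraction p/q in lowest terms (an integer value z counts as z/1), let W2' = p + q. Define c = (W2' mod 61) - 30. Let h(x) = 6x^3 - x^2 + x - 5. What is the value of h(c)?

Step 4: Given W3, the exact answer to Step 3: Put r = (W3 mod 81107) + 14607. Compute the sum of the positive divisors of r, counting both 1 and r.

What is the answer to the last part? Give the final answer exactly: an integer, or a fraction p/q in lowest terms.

Step 1: 76300 = 2^2 * 5^2 * 7 * 109; number of divisors = (2+1) * (2+1) * (1+1) * (1+1) = 36; answer 36
Step 2: W1 = 36; d = 3; total draws C(10,3) = 120; favorable C(3,3) = 1; P = 1/120; answer 1/120
Step 3: W2 = 1/120; threaded value p + q = 121; c = 30; 6*(30)^3 - 1*(30)^2 + 1*(30)^1 - 5 = (162000) + (-900) + (30) + (-5) = 161125; answer 161125
Step 4: W3 = 161125; r = 94625; 94625 = 5^3 * 757; sigma = (1 + 5 + 25 + 125) * (1 + 757) = 156 * 758 = 118248; answer 118248

118248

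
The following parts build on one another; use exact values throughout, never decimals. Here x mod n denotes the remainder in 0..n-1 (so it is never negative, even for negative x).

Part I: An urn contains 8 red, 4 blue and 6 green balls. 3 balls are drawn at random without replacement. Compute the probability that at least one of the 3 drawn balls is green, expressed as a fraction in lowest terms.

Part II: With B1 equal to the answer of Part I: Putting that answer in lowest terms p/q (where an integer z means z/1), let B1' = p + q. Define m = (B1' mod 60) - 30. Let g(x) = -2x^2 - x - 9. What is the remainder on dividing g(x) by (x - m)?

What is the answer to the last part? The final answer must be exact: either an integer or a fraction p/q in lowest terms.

Part I: total draws C(18,3) = 816; complement C(12,3) = 220; favorable 816 - 220 = 596; P = 149/204; answer 149/204
Part II: B1 = 149/204; threaded value p + q = 353; m = 23; remainder = value at the root: -2*(23)^2 - 1*(23)^1 - 9 = (-1058) + (-23) + (-9) = -1090; answer -1090

-1090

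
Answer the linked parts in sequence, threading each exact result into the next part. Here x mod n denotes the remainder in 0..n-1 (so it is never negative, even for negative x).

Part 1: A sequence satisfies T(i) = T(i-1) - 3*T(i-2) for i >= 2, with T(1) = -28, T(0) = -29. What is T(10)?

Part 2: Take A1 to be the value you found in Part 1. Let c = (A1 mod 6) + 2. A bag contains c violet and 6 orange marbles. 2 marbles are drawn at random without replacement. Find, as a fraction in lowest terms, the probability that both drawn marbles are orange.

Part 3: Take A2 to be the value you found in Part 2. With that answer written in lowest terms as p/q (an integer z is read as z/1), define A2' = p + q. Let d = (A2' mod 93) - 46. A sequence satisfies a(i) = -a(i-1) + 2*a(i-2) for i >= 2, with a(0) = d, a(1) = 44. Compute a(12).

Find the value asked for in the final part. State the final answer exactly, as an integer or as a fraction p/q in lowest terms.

-117432

Part 1: T(2) = 1*(-28) - 3*(-29) = 59; iterating: T(2)=59, T(3)=143, T(4)=-34, T(5)=-463, T(6)=-361, T(7)=1028, T(8)=2111, T(9)=-973, T(10)=-7306; answer -7306
Part 2: A1 = -7306; c = 4; total draws C(10,2) = 45; favorable C(6,2) = 15; P = 1/3; answer 1/3
Part 3: A2 = 1/3; threaded value p + q = 4; d = -42; a(2) = -1*(44) + 2*(-42) = -128; iterating: a(2)=-128, a(3)=216, a(4)=-472, a(5)=904, a(6)=-1848, a(7)=3656, a(8)=-7352, a(9)=14664, a(10)=-29368, a(11)=58696, a(12)=-117432; answer -117432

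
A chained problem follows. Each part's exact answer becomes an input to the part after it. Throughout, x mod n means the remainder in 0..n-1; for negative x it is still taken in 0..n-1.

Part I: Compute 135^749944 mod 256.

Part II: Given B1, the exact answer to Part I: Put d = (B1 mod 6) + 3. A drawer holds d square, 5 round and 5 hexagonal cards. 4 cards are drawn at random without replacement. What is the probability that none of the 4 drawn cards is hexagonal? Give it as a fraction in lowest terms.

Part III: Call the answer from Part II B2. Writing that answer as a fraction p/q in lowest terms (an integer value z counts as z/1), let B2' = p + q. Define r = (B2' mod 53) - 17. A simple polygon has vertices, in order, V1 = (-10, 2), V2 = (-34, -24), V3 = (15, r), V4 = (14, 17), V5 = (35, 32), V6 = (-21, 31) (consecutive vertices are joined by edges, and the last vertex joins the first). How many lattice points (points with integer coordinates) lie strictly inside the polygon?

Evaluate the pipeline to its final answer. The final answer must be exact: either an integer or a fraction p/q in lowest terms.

1493

Part I: squarings mod 256: 135^1=135, 135^2=49, 135^4=97, 135^8=193, 135^16=129, 135^32=1, 135^64=1, 135^128=1, 135^256=1, 135^512=1, 135^1024=1, 135^2048=1, 135^4096=1, 135^8192=1, 135^16384=1, 135^32768=1, 135^65536=1, 135^131072=1, 135^262144=1, 135^524288=1; 135^749944 = 135^8 * 135^16 * 135^32 * 135^64 * 135^256 * 135^4096 * 135^8192 * 135^16384 * 135^65536 * 135^131072 * 135^524288 = 65 (mod 256); answer 65
Part II: B1 = 65; d = 8; total draws C(18,4) = 3060; favorable C(13,4) = 715; P = 143/612; answer 143/612
Part III: B2 = 143/612; threaded value p + q = 755; r = -4; cross terms: (-10*-24 - -34*2)=308, (-34*-4 - 15*-24)=496, (15*17 - 14*-4)=311, (14*32 - 35*17)=-147, (35*31 - -21*32)=1757, (-21*2 - -10*31)=268; twice the area = |2993| = 2993; area = 2993/2; boundary points = 2 + 1 + 1 + 3 + 1 + 1 = 9; strictly interior points = area - boundary/2 + 1 = 1493; answer 1493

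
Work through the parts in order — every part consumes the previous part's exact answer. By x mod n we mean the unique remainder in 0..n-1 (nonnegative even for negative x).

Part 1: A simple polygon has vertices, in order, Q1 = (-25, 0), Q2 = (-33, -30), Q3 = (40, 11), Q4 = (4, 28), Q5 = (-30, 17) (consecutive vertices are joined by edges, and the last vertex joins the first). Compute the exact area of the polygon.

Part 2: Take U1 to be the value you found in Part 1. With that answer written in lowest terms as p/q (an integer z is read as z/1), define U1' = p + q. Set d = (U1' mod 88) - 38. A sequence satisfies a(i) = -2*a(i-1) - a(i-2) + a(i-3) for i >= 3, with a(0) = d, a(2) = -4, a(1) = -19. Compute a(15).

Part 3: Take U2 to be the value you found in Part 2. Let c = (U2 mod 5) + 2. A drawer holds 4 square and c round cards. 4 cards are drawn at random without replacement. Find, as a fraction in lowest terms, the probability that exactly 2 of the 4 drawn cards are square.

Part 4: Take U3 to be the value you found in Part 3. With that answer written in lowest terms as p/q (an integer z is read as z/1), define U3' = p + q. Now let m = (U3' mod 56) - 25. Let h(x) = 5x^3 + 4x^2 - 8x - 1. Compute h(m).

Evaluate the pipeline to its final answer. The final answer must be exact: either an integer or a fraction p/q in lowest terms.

Part 1: cross terms: (-25*-30 - -33*0)=750, (-33*11 - 40*-30)=837, (40*28 - 4*11)=1076, (4*17 - -30*28)=908, (-30*0 - -25*17)=425; twice the area = |3996| = 3996; area = 1998; answer 1998
Part 2: U1 = 1998; threaded value p + q = 1999; d = 25; a(3) = -2*(-4) - 1*(-19) + 1*(25) = 52; iterating: a(3)=52, a(4)=-119, a(5)=182, a(6)=-193, a(7)=85, a(8)=205, a(9)=-688, a(10)=1256, a(11)=-1619, a(12)=1294, a(13)=287, a(14)=-3487, a(15)=7981; answer 7981
Part 3: U2 = 7981; c = 3; total draws C(7,4) = 35; favorable C(4,2)*C(3,2) = 18; P = 18/35; answer 18/35
Part 4: U3 = 18/35; threaded value p + q = 53; m = 28; 5*(28)^3 + 4*(28)^2 - 8*(28)^1 - 1 = (109760) + (3136) + (-224) + (-1) = 112671; answer 112671

112671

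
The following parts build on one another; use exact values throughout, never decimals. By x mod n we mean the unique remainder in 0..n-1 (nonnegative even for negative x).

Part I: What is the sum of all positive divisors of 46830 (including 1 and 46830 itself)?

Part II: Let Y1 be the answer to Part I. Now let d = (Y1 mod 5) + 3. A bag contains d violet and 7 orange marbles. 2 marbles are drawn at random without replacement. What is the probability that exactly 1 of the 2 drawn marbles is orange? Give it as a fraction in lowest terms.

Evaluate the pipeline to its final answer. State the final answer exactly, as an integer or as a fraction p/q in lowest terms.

Part I: 46830 = 2 * 3 * 5 * 7 * 223; sigma = (1 + 2) * (1 + 3) * (1 + 5) * (1 + 7) * (1 + 223) = 3 * 4 * 6 * 8 * 224 = 129024; answer 129024
Part II: Y1 = 129024; d = 7; total draws C(14,2) = 91; favorable C(7,1)*C(7,1) = 49; P = 7/13; answer 7/13

7/13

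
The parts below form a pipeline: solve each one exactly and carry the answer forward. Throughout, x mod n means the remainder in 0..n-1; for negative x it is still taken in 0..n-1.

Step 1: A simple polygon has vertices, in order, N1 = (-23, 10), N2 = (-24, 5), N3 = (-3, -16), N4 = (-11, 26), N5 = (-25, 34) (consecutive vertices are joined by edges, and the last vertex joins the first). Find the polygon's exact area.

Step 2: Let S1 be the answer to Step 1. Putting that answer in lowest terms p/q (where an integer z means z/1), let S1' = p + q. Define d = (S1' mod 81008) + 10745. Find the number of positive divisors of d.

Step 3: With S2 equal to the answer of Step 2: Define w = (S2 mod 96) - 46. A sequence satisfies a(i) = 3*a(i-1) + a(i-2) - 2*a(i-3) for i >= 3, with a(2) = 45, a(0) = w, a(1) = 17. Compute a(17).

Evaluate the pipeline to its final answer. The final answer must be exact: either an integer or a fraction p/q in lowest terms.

1853503583

Step 1: cross terms: (-23*5 - -24*10)=125, (-24*-16 - -3*5)=399, (-3*26 - -11*-16)=-254, (-11*34 - -25*26)=276, (-25*10 - -23*34)=532; twice the area = |1078| = 1078; area = 539; answer 539
Step 2: S1 = 539; threaded value p + q = 540; d = 11285; 11285 = 5 * 37 * 61; number of divisors = (1+1) * (1+1) * (1+1) = 8; answer 8
Step 3: S2 = 8; w = -38; a(3) = 3*(45) + 1*(17) - 2*(-38) = 228; iterating: a(3)=228, a(4)=695, a(5)=2223, a(6)=6908, a(7)=21557, a(8)=67133, a(9)=209140, a(10)=651439, a(11)=2029191, a(12)=6320732, a(13)=19688509, a(14)=61327877, a(15)=191030676, a(16)=595042887, a(17)=1853503583; answer 1853503583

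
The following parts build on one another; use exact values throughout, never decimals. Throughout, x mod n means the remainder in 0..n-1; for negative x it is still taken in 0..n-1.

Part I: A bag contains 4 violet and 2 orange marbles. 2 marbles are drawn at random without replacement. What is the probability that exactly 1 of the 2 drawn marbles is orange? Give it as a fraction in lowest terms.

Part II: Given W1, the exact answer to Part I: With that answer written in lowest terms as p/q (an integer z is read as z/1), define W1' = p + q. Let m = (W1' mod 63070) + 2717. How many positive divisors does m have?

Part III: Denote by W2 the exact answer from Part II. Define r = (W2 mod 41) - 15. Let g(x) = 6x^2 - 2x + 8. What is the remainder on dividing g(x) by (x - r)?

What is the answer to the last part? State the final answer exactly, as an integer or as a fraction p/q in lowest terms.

68

Part I: total draws C(6,2) = 15; favorable C(2,1)*C(4,1) = 8; P = 8/15; answer 8/15
Part II: W1 = 8/15; threaded value p + q = 23; m = 2740; 2740 = 2^2 * 5 * 137; number of divisors = (2+1) * (1+1) * (1+1) = 12; answer 12
Part III: W2 = 12; r = -3; remainder = value at the root: 6*(-3)^2 - 2*(-3)^1 + 8 = (54) + (6) + (8) = 68; answer 68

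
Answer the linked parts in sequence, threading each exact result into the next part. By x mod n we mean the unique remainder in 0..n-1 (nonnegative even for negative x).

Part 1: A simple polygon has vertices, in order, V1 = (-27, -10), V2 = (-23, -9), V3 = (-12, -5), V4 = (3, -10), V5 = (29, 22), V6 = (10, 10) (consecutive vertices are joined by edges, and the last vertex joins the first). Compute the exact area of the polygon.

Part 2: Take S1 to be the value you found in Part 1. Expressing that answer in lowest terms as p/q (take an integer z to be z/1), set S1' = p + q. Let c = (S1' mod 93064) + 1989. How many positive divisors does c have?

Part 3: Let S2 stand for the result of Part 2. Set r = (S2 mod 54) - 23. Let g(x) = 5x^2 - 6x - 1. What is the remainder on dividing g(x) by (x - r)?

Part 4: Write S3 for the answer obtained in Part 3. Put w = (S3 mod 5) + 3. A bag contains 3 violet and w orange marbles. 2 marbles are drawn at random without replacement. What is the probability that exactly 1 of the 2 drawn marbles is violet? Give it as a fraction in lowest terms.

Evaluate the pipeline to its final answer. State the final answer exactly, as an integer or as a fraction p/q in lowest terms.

7/15

Part 1: cross terms: (-27*-9 - -23*-10)=13, (-23*-5 - -12*-9)=7, (-12*-10 - 3*-5)=135, (3*22 - 29*-10)=356, (29*10 - 10*22)=70, (10*-10 - -27*10)=170; twice the area = |751| = 751; area = 751/2; answer 751/2
Part 2: S1 = 751/2; threaded value p + q = 753; c = 2742; 2742 = 2 * 3 * 457; number of divisors = (1+1) * (1+1) * (1+1) = 8; answer 8
Part 3: S2 = 8; r = -15; remainder = value at the root: 5*(-15)^2 - 6*(-15)^1 - 1 = (1125) + (90) + (-1) = 1214; answer 1214
Part 4: S3 = 1214; w = 7; total draws C(10,2) = 45; favorable C(3,1)*C(7,1) = 21; P = 7/15; answer 7/15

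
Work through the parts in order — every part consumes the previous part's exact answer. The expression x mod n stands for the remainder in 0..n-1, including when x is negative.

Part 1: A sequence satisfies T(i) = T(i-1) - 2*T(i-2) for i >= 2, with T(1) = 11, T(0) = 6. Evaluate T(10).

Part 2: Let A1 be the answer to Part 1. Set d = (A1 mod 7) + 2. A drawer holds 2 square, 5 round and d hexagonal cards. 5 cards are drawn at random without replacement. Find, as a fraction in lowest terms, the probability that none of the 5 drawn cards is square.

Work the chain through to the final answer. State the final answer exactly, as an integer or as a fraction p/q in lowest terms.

3/7

Part 1: T(2) = 1*(11) - 2*(6) = -1; iterating: T(2)=-1, T(3)=-23, T(4)=-21, T(5)=25, T(6)=67, T(7)=17, T(8)=-117, T(9)=-151, T(10)=83; answer 83
Part 2: A1 = 83; d = 8; total draws C(15,5) = 3003; favorable C(13,5) = 1287; P = 3/7; answer 3/7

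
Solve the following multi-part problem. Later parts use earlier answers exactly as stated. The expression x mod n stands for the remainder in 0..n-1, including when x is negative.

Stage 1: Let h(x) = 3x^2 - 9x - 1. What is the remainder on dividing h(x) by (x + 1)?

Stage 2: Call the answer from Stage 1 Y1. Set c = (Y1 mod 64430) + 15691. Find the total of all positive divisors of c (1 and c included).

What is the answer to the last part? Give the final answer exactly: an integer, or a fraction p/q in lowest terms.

31416

Stage 1: remainder = value at the root: 3*(-1)^2 - 9*(-1)^1 - 1 = (3) + (9) + (-1) = 11; answer 11
Stage 2: Y1 = 11; c = 15702; 15702 = 2 * 3 * 2617; sigma = (1 + 2) * (1 + 3) * (1 + 2617) = 3 * 4 * 2618 = 31416; answer 31416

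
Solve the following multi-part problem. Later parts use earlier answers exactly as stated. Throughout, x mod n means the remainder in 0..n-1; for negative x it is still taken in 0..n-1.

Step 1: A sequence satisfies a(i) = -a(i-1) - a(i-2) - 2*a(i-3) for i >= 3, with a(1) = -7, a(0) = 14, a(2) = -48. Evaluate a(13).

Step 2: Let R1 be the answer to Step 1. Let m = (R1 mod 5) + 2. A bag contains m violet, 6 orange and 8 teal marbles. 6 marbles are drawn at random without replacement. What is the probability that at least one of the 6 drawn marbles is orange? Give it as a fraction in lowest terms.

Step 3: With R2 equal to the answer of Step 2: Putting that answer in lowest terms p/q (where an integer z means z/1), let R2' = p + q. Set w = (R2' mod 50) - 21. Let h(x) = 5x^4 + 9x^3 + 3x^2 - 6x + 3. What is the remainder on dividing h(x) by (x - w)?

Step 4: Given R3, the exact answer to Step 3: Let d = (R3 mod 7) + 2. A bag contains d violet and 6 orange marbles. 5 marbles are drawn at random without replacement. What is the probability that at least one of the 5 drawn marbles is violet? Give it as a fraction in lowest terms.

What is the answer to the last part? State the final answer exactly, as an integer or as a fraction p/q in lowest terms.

Step 1: a(3) = -1*(-48) - 1*(-7) - 2*(14) = 27; iterating: a(3)=27, a(4)=35, a(5)=34, a(6)=-123, a(7)=19, a(8)=36, a(9)=191, a(10)=-265, a(11)=2, a(12)=-119, a(13)=647; answer 647
Step 2: R1 = 647; m = 4; total draws C(18,6) = 18564; complement C(12,6) = 924; favorable 18564 - 924 = 17640; P = 210/221; answer 210/221
Step 3: R2 = 210/221; threaded value p + q = 431; w = 10; remainder = value at the root: 5*(10)^4 + 9*(10)^3 + 3*(10)^2 - 6*(10)^1 + 3 = (50000) + (9000) + (300) + (-60) + (3) = 59243; answer 59243
Step 4: R3 = 59243; d = 4; total draws C(10,5) = 252; complement C(6,5) = 6; favorable 252 - 6 = 246; P = 41/42; answer 41/42

41/42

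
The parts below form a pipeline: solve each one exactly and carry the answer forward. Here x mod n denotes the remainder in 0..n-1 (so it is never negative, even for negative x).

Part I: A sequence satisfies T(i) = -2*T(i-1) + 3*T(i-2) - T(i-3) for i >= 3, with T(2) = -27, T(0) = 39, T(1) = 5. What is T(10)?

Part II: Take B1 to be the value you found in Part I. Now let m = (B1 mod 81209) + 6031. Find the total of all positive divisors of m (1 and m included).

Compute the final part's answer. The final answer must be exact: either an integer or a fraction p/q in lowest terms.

Part I: T(3) = -2*(-27) + 3*(5) - 1*(39) = 30; iterating: T(3)=30, T(4)=-146, T(5)=409, T(6)=-1286, T(7)=3945, T(8)=-12157, T(9)=37435, T(10)=-115286; answer -115286
Part II: B1 = -115286; m = 53163; 53163 = 3^3 * 11 * 179; sigma = (1 + 3 + 9 + 27) * (1 + 11) * (1 + 179) = 40 * 12 * 180 = 86400; answer 86400

86400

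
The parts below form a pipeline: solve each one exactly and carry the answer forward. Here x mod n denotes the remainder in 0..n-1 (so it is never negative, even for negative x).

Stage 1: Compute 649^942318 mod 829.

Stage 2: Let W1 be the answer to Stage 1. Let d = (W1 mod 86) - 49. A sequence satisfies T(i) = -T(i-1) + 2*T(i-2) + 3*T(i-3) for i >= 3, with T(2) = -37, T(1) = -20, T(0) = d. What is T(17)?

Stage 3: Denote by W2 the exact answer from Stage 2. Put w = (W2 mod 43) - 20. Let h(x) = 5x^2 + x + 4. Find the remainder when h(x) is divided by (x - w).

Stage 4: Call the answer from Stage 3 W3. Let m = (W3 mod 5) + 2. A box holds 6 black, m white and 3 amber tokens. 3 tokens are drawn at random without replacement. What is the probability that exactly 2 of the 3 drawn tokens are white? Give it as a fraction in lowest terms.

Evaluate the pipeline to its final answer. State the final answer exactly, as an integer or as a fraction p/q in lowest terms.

45/182

Stage 1: squarings mod 829: 649^1=649, 649^2=69, 649^4=616, 649^8=603, 649^16=507, 649^32=59, 649^64=165, 649^128=697, 649^256=15, 649^512=225, 649^1024=56, 649^2048=649, 649^4096=69, 649^8192=616, 649^16384=603, 649^32768=507, 649^65536=59, 649^131072=165, 649^262144=697, 649^524288=15; 649^942318 = 649^2 * 649^4 * 649^8 * 649^32 * 649^64 * 649^128 * 649^8192 * 649^16384 * 649^131072 * 649^262144 * 649^524288 = 603 (mod 829); answer 603
Stage 2: W1 = 603; d = -48; T(3) = -1*(-37) + 2*(-20) + 3*(-48) = -147; iterating: T(3)=-147, T(4)=13, T(5)=-418, T(6)=3, T(7)=-800, T(8)=-448, T(9)=-1143, T(10)=-2153, T(11)=-1477, T(12)=-6258, T(13)=-3155, T(14)=-13792, T(15)=-11292, T(16)=-25757, T(17)=-38203; answer -38203
Stage 3: W2 = -38203; w = 4; remainder = value at the root: 5*(4)^2 + 1*(4)^1 + 4 = (80) + (4) + (4) = 88; answer 88
Stage 4: W3 = 88; m = 5; total draws C(14,3) = 364; favorable C(5,2)*C(9,1) = 90; P = 45/182; answer 45/182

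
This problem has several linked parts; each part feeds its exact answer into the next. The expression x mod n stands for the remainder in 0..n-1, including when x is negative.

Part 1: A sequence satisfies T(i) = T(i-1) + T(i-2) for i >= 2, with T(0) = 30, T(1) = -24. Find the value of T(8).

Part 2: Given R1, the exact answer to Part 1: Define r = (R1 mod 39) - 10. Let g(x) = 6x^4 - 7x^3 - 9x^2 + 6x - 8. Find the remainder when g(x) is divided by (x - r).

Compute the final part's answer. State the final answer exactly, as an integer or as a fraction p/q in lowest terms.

16316

Part 1: T(2) = 1*(-24) + 1*(30) = 6; iterating: T(2)=6, T(3)=-18, T(4)=-12, T(5)=-30, T(6)=-42, T(7)=-72, T(8)=-114; answer -114
Part 2: R1 = -114; r = -7; remainder = value at the root: 6*(-7)^4 - 7*(-7)^3 - 9*(-7)^2 + 6*(-7)^1 - 8 = (14406) + (2401) + (-441) + (-42) + (-8) = 16316; answer 16316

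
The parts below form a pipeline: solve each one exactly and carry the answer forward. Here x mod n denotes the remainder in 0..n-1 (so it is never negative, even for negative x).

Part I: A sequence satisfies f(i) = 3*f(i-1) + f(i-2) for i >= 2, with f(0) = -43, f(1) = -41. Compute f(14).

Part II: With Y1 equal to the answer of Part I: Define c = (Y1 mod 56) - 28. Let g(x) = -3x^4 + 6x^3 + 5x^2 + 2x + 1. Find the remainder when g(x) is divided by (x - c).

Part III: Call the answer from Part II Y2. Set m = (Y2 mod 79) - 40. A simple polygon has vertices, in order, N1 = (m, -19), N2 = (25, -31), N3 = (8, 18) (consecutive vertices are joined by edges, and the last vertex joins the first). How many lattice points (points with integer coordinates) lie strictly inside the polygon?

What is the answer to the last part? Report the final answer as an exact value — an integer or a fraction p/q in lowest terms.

Part I: f(2) = 3*(-41) + 1*(-43) = -166; iterating: f(2)=-166, f(3)=-539, f(4)=-1783, f(5)=-5888, f(6)=-19447, f(7)=-64229, f(8)=-212134, f(9)=-700631, f(10)=-2314027, f(11)=-7642712, f(12)=-25242163, f(13)=-83369201, f(14)=-275349766; answer -275349766
Part II: Y1 = -275349766; c = 22; remainder = value at the root: -3*(22)^4 + 6*(22)^3 + 5*(22)^2 + 2*(22)^1 + 1 = (-702768) + (63888) + (2420) + (44) + (1) = -636415; answer -636415
Part III: Y2 = -636415; m = -31; cross terms: (-31*-31 - 25*-19)=1436, (25*18 - 8*-31)=698, (8*-19 - -31*18)=406; twice the area = |2540| = 2540; area = 1270; boundary points = 4 + 1 + 1 = 6; strictly interior points = area - boundary/2 + 1 = 1268; answer 1268

1268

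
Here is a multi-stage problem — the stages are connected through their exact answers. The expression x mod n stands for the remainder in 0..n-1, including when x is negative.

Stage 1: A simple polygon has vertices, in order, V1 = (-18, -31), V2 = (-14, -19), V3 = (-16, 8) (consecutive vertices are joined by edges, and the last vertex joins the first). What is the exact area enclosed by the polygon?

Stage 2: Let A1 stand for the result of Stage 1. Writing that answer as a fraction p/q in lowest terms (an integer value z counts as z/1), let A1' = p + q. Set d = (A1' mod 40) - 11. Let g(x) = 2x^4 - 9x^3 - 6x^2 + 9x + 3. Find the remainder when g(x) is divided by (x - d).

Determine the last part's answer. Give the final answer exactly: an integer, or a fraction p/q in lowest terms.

Stage 1: cross terms: (-18*-19 - -14*-31)=-92, (-14*8 - -16*-19)=-416, (-16*-31 - -18*8)=640; twice the area = |132| = 132; area = 66; answer 66
Stage 2: A1 = 66; threaded value p + q = 67; d = 16; remainder = value at the root: 2*(16)^4 - 9*(16)^3 - 6*(16)^2 + 9*(16)^1 + 3 = (131072) + (-36864) + (-1536) + (144) + (3) = 92819; answer 92819

92819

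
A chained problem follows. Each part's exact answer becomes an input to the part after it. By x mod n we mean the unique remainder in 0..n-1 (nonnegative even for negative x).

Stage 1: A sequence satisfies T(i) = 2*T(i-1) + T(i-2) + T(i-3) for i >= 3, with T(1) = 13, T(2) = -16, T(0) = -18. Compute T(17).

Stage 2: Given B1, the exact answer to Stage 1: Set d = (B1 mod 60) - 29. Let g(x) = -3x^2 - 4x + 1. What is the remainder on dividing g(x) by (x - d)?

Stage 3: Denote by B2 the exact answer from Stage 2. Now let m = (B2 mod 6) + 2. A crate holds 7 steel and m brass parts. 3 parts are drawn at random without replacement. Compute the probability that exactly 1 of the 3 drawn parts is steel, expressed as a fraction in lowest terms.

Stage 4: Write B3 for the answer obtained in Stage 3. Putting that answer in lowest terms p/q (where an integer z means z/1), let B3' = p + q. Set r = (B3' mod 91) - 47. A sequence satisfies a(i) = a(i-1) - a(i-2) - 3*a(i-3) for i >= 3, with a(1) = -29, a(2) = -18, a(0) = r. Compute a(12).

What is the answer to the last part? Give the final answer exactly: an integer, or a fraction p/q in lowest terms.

Stage 1: T(3) = 2*(-16) + 1*(13) + 1*(-18) = -37; iterating: T(3)=-37, T(4)=-77, T(5)=-207, T(6)=-528, T(7)=-1340, T(8)=-3415, T(9)=-8698, T(10)=-22151, T(11)=-56415, T(12)=-143679, T(13)=-365924, T(14)=-931942, T(15)=-2373487, T(16)=-6044840, T(17)=-15395109; answer -15395109
Stage 2: B1 = -15395109; d = 22; remainder = value at the root: -3*(22)^2 - 4*(22)^1 + 1 = (-1452) + (-88) + (1) = -1539; answer -1539
Stage 3: B2 = -1539; m = 5; total draws C(12,3) = 220; favorable C(7,1)*C(5,2) = 70; P = 7/22; answer 7/22
Stage 4: B3 = 7/22; threaded value p + q = 29; r = -18; a(3) = 1*(-18) - 1*(-29) - 3*(-18) = 65; iterating: a(3)=65, a(4)=170, a(5)=159, a(6)=-206, a(7)=-875, a(8)=-1146, a(9)=347, a(10)=4118, a(11)=7209, a(12)=2050; answer 2050

2050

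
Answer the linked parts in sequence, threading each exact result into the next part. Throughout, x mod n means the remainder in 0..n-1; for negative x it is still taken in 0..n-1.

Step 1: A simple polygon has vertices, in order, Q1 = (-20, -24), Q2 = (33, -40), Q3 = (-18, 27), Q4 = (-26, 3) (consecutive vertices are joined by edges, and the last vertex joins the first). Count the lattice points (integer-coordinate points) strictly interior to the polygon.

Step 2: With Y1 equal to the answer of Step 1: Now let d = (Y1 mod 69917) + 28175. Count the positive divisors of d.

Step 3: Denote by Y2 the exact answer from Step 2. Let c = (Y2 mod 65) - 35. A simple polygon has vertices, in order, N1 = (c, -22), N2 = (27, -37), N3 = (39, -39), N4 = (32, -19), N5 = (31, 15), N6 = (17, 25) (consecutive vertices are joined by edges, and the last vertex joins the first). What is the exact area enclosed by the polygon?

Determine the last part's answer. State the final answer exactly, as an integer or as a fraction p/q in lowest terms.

2376

Step 1: cross terms: (-20*-40 - 33*-24)=1592, (33*27 - -18*-40)=171, (-18*3 - -26*27)=648, (-26*-24 - -20*3)=684; twice the area = |3095| = 3095; area = 3095/2; boundary points = 1 + 1 + 8 + 3 = 13; strictly interior points = area - boundary/2 + 1 = 1542; answer 1542
Step 2: Y1 = 1542; d = 29717; 29717 is prime, so its only divisors are 1 and 29717; count = 2; answer 2
Step 3: Y2 = 2; c = -33; cross terms: (-33*-37 - 27*-22)=1815, (27*-39 - 39*-37)=390, (39*-19 - 32*-39)=507, (32*15 - 31*-19)=1069, (31*25 - 17*15)=520, (17*-22 - -33*25)=451; twice the area = |4752| = 4752; area = 2376; answer 2376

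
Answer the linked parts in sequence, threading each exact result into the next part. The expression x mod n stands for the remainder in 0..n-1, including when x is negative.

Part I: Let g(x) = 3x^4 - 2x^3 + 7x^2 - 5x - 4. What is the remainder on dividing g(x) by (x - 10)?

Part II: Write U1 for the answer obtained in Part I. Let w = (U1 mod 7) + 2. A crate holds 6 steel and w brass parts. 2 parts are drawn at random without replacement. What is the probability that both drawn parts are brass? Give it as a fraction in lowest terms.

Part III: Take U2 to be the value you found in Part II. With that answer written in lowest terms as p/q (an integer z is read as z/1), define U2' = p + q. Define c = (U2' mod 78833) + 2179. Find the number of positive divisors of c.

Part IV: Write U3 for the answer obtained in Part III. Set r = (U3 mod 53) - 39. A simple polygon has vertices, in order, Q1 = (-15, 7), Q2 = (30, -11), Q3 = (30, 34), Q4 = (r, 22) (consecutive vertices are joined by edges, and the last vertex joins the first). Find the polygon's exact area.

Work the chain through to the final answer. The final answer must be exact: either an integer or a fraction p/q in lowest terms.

1431

Part I: remainder = value at the root: 3*(10)^4 - 2*(10)^3 + 7*(10)^2 - 5*(10)^1 - 4 = (30000) + (-2000) + (700) + (-50) + (-4) = 28646; answer 28646
Part II: U1 = 28646; w = 4; total draws C(10,2) = 45; favorable C(4,2) = 6; P = 2/15; answer 2/15
Part III: U2 = 2/15; threaded value p + q = 17; c = 2196; 2196 = 2^2 * 3^2 * 61; number of divisors = (2+1) * (2+1) * (1+1) = 18; answer 18
Part IV: U3 = 18; r = -21; cross terms: (-15*-11 - 30*7)=-45, (30*34 - 30*-11)=1350, (30*22 - -21*34)=1374, (-21*7 - -15*22)=183; twice the area = |2862| = 2862; area = 1431; answer 1431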